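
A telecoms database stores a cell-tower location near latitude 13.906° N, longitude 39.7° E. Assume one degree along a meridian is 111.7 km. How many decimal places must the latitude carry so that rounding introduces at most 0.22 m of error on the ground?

One degree of latitude covers 111700 m.
With N decimal places the half-ulp bound is 0.5·10⁻ᴺ°, or 0.5·10⁻ᴺ × 111700 m on the ground.
Need 0.5 × 111700 × 10⁻ᴺ ≤ 0.22 → 10⁻ᴺ ≤ 3.939e-06, so N ≥ 5.40.
So 6 decimal places suffice (0.0558 m); 5 would allow up to 0.558 m.

6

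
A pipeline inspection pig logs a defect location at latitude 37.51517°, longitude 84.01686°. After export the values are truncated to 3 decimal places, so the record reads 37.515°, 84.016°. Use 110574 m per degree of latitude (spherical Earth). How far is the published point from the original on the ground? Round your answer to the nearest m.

78 m

The latitude changed by +0.00017° and the longitude by +0.00086°.
N–S: 0.00017° × 110574 m/° = 18.7976 m.
East–west at this latitude: 0.00086° × 110574 × cos 37.515° ≈ 0.00086 × 87706.6 = 75.4277 m.
Combined displacement = (18.7976² + 75.4277²)^½ ≈ 77.7347 m.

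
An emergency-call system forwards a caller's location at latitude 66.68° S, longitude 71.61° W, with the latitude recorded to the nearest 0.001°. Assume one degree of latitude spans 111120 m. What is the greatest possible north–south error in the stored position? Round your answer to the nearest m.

Rounding to 3 decimal places leaves the latitude within ±0.0005° of the true value.
North–south distance: 0.0005° × 111120 m/° = 55.56 m.

56 m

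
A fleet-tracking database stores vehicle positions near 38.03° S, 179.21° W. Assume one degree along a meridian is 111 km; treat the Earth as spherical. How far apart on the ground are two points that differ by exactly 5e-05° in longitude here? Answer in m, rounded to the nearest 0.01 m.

One degree of longitude here spans 111000 × cos 38.03° = 111000 × 0.7877 ≈ 87433.4 m; 5e-05° of that is 4.37167 m.

4.37 m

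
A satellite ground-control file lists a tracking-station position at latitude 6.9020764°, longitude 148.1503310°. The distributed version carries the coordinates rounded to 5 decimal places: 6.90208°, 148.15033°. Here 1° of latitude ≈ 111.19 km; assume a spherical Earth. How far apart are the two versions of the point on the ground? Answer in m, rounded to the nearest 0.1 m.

Δlat = 6.9020764 − 6.90208 = -0.0000036°; Δlon = 148.1503310 − 148.15033 = +0.0000010°.
N–S: -0.0000036° × 111190 m/° = -0.400284 m.
East–west at this latitude: 0.0000010° × 111190 × cos 6.90208° ≈ 0.0000010 × 110384 = 0.110384 m.
Distance: √(0.400284² + 0.110384²) ≈ 0.415225 m.

0.4 m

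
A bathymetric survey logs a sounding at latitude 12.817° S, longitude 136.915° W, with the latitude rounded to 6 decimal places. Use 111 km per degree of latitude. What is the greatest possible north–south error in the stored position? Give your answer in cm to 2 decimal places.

Rounding to 6 decimal places leaves the latitude within ±5e-07° of the true value.
So the N–S error is at most 5e-07 × 111000 = 0.0555 m.
That is 0.0555 m = 5.55 cm.

5.55 cm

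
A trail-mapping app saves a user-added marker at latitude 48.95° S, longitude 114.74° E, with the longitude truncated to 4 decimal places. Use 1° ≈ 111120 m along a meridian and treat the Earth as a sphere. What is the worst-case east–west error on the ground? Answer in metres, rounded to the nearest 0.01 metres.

Truncating at 4 decimal places can drop up to a full unit in the last place, so the longitude may be off by as much as 0.0001°.
One degree of longitude at 48.95° is 111120 × cos 48.95° ≈ 111120 × 0.6567 = 72974.4 m.
So at most 0.0001° × 72974.4 ≈ 7.29744 m east–west.

7.30 metres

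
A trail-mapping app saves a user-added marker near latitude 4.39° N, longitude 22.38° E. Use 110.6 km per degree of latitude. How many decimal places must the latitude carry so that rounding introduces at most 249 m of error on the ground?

3 decimal places

One degree of latitude covers 110600 m.
N decimal places → at most half a unit in the last place, 0.5 × 10⁻ᴺ° = 110600/2 × 10⁻ᴺ m.
Setting 55300 × 10⁻ᴺ ≤ 249 gives 10ᴺ ≥ 222.1, i.e. N ≥ 2.35.
So 3 decimal places suffice (55.3 m); 2 would allow up to 553 m.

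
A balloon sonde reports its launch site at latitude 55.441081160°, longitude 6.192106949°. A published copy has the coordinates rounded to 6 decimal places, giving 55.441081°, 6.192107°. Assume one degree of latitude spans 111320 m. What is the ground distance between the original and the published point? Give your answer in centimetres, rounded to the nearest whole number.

2 centimetres

The latitude changed by +0.000000160° and the longitude by -0.000000051°.
N–S: 0.000000160° × 111320 m/° = 0.0178112 m.
E–W at 55.4411°: -0.000000051° × 111320 × cos 55.4411° = -0.000000051 × 111320 × 0.5673 ≈ -0.00322048 m.
Hypotenuse of the two orthogonal shifts: √(0.0178112² + 0.00322048²) = 0.0181 m.
That is 0.0181 m = 1.81 cm.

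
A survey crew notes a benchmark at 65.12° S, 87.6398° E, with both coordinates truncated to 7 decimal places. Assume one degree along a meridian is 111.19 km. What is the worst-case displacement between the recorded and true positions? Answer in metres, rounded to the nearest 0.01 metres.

0.01 metres

Truncating at 7 decimal places can drop up to a full unit in the last place, so each coordinate may be off by as much as 1e-07°.
Latitude error → 1e-07 × 111190 = 0.011119 m along the meridian.
E–W at 65.12°: 1e-07° × 111190 × cos 65.12° = 1e-07 × 111190 × 0.4207 ≈ 0.00467798 m.
Worst case both components are at the extreme and orthogonal: √(0.011119² + 0.00467798²) ≈ 0.012063 m.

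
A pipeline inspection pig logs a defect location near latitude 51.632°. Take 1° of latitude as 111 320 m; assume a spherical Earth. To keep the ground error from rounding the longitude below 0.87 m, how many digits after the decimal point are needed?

5

At 51.632° one degree of longitude covers 111320 × cos 51.632° ≈ 111320 × 0.6207 ≈ 69097.4 m.
Rounding to N decimal places gives at most 0.5 × 10⁻ᴺ degrees of error, i.e. 0.5 × 10⁻ᴺ × 69097.4 m.
Setting 34548.7 × 10⁻ᴺ ≤ 0.87 gives 10ᴺ ≥ 3.971e+04, i.e. N ≥ 4.60.
N = 4 would give 3.45 m (too coarse); N = 5 gives 0.345 m ≤ 0.87 m.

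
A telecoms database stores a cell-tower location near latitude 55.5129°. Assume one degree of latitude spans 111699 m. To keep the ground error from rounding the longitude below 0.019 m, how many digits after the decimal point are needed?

7 decimal places

At 55.5129° one degree of longitude covers 111699 × cos 55.5129° ≈ 111699 × 0.5662 ≈ 63246.3 m.
With N decimal places the half-ulp bound is 0.5·10⁻ᴺ°, or 0.5·10⁻ᴺ × 63246.3 m on the ground.
Setting 31623.1 × 10⁻ᴺ ≤ 0.019 gives 10ᴺ ≥ 1.664e+06, i.e. N ≥ 6.22.
N = 6 would give 0.0316 m (too coarse); N = 7 gives 0.00316 m ≤ 0.019 m.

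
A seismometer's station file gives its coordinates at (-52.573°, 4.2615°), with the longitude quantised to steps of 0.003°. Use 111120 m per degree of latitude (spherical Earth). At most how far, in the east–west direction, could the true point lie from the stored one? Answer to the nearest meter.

101 meters

With a 0.003° grid the true value lies within half a step, ±0.003°/2 = ±0.0015°, of the stored one.
One degree of longitude at 52.573° is 111120 × cos 52.573° ≈ 111120 × 0.6078 = 67533.2 m.
Maximum E–W displacement: 0.0015 × 67533.2 = 101.3 m.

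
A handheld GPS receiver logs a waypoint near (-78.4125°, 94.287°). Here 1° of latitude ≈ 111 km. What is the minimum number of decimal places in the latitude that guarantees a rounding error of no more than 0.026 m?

One degree of latitude covers 111000 m.
Rounding to N decimal places gives at most 0.5 × 10⁻ᴺ degrees of error, i.e. 0.5 × 10⁻ᴺ × 111000 m.
Need 0.5 × 111000 × 10⁻ᴺ ≤ 0.026 → 10⁻ᴺ ≤ 4.685e-07, so N ≥ 6.33.
So 7 decimal places suffice (0.00555 m); 6 would allow up to 0.0555 m.

7 decimal places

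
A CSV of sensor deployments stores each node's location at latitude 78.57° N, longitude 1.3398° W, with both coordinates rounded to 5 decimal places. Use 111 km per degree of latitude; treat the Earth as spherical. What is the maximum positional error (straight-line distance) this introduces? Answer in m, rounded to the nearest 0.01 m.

Rounding to 5 decimal places leaves each coordinate within ±5e-06° of the true value.
North–south component: 5e-06° × 111000 = 0.555 m.
East–west component at 78.57°: 5e-06° × 111000 × cos 78.57° ≈ 5e-06 × 21996.9 ≈ 0.109985 m.
The two errors are perpendicular, so the maximum displacement is √(0.555² + 0.109985²) ≈ 0.565793 m.

0.57 m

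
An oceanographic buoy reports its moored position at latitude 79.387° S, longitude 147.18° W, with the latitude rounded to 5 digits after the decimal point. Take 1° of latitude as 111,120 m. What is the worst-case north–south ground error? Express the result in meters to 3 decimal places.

Rounding to 5 decimal places leaves the latitude within ±5e-06° of the true value.
North–south distance: 5e-06° × 111120 m/° = 0.5556 m.

0.556 meters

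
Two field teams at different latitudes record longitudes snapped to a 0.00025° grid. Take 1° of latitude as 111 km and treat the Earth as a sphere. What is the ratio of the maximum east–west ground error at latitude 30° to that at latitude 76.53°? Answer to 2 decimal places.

With a 0.00025° grid the true value lies within half a step, ±0.00025°/2 = ±0.000125°, of the stored one.
Error at 30° = 0.000125° × 111000 × cos 30° ≈ 13.875 × 0.8660 = 12.016 m.
Error at 76.53° = 0.000125° × 111000 × cos 76.53° ≈ 13.875 × 0.2329 = 3.232 m.
Ratio: 12.016 / 3.232 = cos 30° / cos 76.53° ≈ 3.7179.

3.72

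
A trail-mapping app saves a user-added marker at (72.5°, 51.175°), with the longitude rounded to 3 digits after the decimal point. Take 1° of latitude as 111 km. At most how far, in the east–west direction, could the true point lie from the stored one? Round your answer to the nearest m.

Rounding to 3 decimal places leaves the longitude within ±0.0005° of the true value.
Parallels shrink by cos φ, so at 72.5° a degree of longitude is 111000 × 0.3007 ≈ 33378.3 m.
So at most 0.0005° × 33378.3 ≈ 16.6892 m east–west.

17 m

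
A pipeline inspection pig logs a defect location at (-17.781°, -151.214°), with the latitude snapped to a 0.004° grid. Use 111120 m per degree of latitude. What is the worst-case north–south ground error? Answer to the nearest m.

222 m

With a 0.004° grid the true value lies within half a step, ±0.004°/2 = ±0.002°, of the stored one.
Along the meridian that is 0.002° × 111120 m/° = 222.24 m.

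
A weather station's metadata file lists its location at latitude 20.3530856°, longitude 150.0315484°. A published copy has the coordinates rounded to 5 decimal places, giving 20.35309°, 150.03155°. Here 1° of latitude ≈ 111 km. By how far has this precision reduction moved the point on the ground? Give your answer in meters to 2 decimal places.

The latitude changed by -0.0000044° and the longitude by -0.0000016°.
N–S: -0.0000044° × 111000 m/° = -0.4884 m.
East–west at this latitude: -0.0000016° × 111000 × cos 20.3531° ≈ -0.0000016 × 104070 = -0.166512 m.
Combined displacement = (0.4884² + 0.166512²)^½ ≈ 0.516005 m.

0.52 meters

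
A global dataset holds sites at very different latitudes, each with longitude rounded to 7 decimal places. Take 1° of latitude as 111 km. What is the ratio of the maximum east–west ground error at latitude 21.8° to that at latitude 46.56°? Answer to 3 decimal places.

Rounding to 7 decimal places leaves the longitude within ±5e-08° of the true value.
Error at 21.8° = 5e-08° × 111000 × cos 21.8° ≈ 0.00555 × 0.9285 = 0.0051531 m.
At 46.56°: 5e-08° × 111000 × cos 46.56° = 5e-08 × 111000 × 0.6876 ≈ 0.0038161 m.
The ratio reduces to cos 21.8° / cos 46.56° = 0.9285/0.6876 ≈ 1.3503.

1.350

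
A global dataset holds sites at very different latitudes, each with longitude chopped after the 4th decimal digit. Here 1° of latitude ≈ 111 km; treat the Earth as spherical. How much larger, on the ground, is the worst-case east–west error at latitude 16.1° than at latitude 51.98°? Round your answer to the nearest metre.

Truncating at 4 decimal places can drop up to a full unit in the last place, so the longitude may be off by as much as 0.0001°.
Error at 16.1° = 0.0001° × 111000 × cos 16.1° ≈ 11.1 × 0.9608 = 10.665 m.
Error at 51.98° = 0.0001° × 111000 × cos 51.98° ≈ 11.1 × 0.6159 = 6.8369 m.
So the lower-latitude error exceeds the higher by 10.665 − 6.8369 = 3.8278 m.

4 metres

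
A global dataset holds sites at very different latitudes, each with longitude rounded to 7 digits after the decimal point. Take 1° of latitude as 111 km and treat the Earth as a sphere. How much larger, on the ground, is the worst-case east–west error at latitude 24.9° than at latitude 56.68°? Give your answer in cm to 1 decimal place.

0.2 cm

Rounding to 7 decimal places leaves the longitude within ±5e-08° of the true value.
At 24.9°: 5e-08° × 111000 × cos 24.9° = 5e-08 × 111000 × 0.9070 ≈ 0.0050341 m.
Error at 56.68° = 5e-08° × 111000 × cos 56.68° ≈ 0.00555 × 0.5493 = 0.0030487 m.
So the lower-latitude error exceeds the higher by 0.0050341 − 0.0030487 = 0.0019854 m.
That is 0.0019854 m = 0.19854 cm.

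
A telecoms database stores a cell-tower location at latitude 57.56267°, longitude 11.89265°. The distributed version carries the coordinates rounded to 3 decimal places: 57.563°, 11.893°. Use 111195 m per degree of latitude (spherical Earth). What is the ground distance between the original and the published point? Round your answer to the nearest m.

42 m

Δlat = 57.56267 − 57.563 = -0.00033°; Δlon = 11.89265 − 11.893 = -0.00035°.
N–S: -0.00033° × 111195 m/° = -36.6944 m.
East–west at this latitude: -0.00035° × 111195 × cos 57.563° ≈ -0.00035 × 59641.9 = -20.8747 m.
Hypotenuse of the two orthogonal shifts: √(36.6944² + 20.8747²) = 42.2164 m.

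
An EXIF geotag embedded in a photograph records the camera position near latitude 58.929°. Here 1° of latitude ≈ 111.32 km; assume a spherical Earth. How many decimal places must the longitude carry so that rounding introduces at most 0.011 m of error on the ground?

7 decimal places

At 58.929° one degree of longitude covers 111320 × cos 58.929° ≈ 111320 × 0.5161 ≈ 57452.2 m.
Rounding to N decimal places gives at most 0.5 × 10⁻ᴺ degrees of error, i.e. 0.5 × 10⁻ᴺ × 57452.2 m.
Setting 28726.1 × 10⁻ᴺ ≤ 0.011 gives 10ᴺ ≥ 2.611e+06, i.e. N ≥ 6.42.
At 6 places the error can reach 0.0287 m, but 7 places keeps it to 0.00287 m.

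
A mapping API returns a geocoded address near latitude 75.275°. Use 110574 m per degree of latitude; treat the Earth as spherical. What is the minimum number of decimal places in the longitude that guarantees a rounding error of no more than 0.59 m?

At 75.275° one degree of longitude covers 110574 × cos 75.275° ≈ 110574 × 0.2542 ≈ 28105.7 m.
With N decimal places the half-ulp bound is 0.5·10⁻ᴺ°, or 0.5·10⁻ᴺ × 28105.7 m on the ground.
Setting 14052.8 × 10⁻ᴺ ≤ 0.59 gives 10ᴺ ≥ 2.382e+04, i.e. N ≥ 4.38.
N = 4 would give 1.41 m (too coarse); N = 5 gives 0.141 m ≤ 0.59 m.

5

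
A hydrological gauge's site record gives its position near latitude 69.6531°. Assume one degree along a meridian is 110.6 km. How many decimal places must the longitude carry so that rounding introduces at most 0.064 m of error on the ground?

6

At 69.6531° one degree of longitude covers 110600 × cos 69.6531° ≈ 110600 × 0.3477 ≈ 38456 m.
With N decimal places the half-ulp bound is 0.5·10⁻ᴺ°, or 0.5·10⁻ᴺ × 38456 m on the ground.
Setting 19228 × 10⁻ᴺ ≤ 0.064 gives 10ᴺ ≥ 3.004e+05, i.e. N ≥ 5.48.
At 5 places the error can reach 0.192 m, but 6 places keeps it to 0.0192 m.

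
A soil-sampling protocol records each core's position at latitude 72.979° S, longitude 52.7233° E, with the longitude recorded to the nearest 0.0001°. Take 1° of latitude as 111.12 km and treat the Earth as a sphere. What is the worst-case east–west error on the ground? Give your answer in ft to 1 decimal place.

5.3 ft

Rounding to 4 decimal places leaves the longitude within ±5e-05° of the true value.
Parallels shrink by cos φ, so at 72.979° a degree of longitude is 111120 × 0.2927 ≈ 32527.3 m.
Maximum E–W displacement: 5e-05 × 32527.3 = 1.62636 m.
Converting: 1.62636 m × 3.2808 ft/m ≈ 5.3358 ft.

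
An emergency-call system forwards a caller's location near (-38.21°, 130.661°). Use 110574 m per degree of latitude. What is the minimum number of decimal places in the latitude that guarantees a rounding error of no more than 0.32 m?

6

One degree of latitude covers 110574 m.
N decimal places → at most half a unit in the last place, 0.5 × 10⁻ᴺ° = 110574/2 × 10⁻ᴺ m.
Need 0.5 × 110574 × 10⁻ᴺ ≤ 0.32 → 10⁻ᴺ ≤ 5.788e-06, so N ≥ 5.24.
N = 5 would give 0.553 m (too coarse); N = 6 gives 0.0553 m ≤ 0.32 m.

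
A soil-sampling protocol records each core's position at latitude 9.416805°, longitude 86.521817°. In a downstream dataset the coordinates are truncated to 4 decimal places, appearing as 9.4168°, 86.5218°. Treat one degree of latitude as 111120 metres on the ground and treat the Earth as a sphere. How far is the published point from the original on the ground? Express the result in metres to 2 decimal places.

1.94 metres

The latitude changed by +0.000005° and the longitude by +0.000017°.
N–S: 0.000005° × 111120 m/° = 0.5556 m.
E–W at 9.4168°: 0.000017° × 111120 × cos 9.4168° = 0.000017 × 111120 × 0.9865 ≈ 1.86358 m.
Distance: √(0.5556² + 1.86358²) ≈ 1.94464 m.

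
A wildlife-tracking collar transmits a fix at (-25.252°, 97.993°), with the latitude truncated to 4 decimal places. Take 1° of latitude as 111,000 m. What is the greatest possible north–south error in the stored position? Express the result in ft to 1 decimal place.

36.4 ft

Truncating at 4 decimal places can drop up to a full unit in the last place, so the latitude may be off by as much as 0.0001°.
So the N–S error is at most 0.0001 × 111000 = 11.1 m.
In feet: 11.1 m ÷ 0.3048 ≈ 36.417 ft.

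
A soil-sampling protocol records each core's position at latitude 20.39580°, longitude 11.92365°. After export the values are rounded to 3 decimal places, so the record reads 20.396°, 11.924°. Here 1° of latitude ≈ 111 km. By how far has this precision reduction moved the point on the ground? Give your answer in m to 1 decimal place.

42.6 m

Δlat = 20.39580 − 20.396 = -0.00020°; Δlon = 11.92365 − 11.924 = -0.00035°.
North–south shift: -0.00020 × 111000 = -22.2 m.
East–west at this latitude: -0.00035° × 111000 × cos 20.396° ≈ -0.00035 × 104041 = -36.4144 m.
Combined displacement = (22.2² + 36.4144²)^½ ≈ 42.6479 m.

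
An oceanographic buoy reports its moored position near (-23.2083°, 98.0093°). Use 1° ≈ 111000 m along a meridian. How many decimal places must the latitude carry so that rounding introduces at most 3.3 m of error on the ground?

One degree of latitude covers 111000 m.
Rounding to N decimal places gives at most 0.5 × 10⁻ᴺ degrees of error, i.e. 0.5 × 10⁻ᴺ × 111000 m.
Setting 55500 × 10⁻ᴺ ≤ 3.3 gives 10ᴺ ≥ 1.682e+04, i.e. N ≥ 4.23.
So 5 decimal places suffice (0.555 m); 4 would allow up to 5.55 m.

5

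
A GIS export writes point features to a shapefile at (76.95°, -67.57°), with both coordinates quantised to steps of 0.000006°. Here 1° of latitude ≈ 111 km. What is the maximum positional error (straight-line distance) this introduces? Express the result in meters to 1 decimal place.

0.3 meters

With a 0.000006° grid the true value lies within half a step, ±0.000006°/2 = ±3e-06°, of the stored one.
North–south component: 3e-06° × 111000 = 0.333 m.
E–W at 76.95°: 3e-06° × 111000 × cos 76.95° = 3e-06 × 111000 × 0.2258 ≈ 0.0751918 m.
Combining orthogonally: (0.333² + 0.0751918²)^½ ≈ 0.341384 m.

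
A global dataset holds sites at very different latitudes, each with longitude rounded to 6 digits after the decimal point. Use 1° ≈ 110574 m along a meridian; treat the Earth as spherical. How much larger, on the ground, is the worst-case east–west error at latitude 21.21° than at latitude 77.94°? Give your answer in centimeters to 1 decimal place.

4.0 centimeters

Rounding to 6 decimal places leaves the longitude within ±5e-07° of the true value.
Error at 21.21° = 5e-07° × 110574 × cos 21.21° ≈ 0.055287 × 0.9323 = 0.051542 m.
At 77.94°: 5e-07° × 110574 × cos 77.94° = 5e-07 × 110574 × 0.2089 ≈ 0.011551 m.
So the lower-latitude error exceeds the higher by 0.051542 − 0.011551 = 0.03999 m.
That is 0.0399905 m = 3.999 cm.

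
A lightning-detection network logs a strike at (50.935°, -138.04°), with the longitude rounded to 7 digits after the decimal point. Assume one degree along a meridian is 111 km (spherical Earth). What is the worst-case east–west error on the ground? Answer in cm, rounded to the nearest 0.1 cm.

Rounding to 7 decimal places leaves the longitude within ±5e-08° of the true value.
One degree of longitude at 50.935° is 111000 × cos 50.935° ≈ 111000 × 0.6302 = 69952.4 m.
East–west error: 5e-08° × 69952.4 m/° ≈ 0.00349762 m.
That is 0.00349762 m = 0.34976 cm.

0.3 cm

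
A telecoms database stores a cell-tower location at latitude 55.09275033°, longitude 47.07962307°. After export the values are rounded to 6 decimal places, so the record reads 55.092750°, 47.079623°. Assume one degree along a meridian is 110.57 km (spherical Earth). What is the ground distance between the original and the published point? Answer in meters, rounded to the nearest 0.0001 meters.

0.0368 meters

Δlat = 55.09275033 − 55.092750 = +0.00000033°; Δlon = 47.07962307 − 47.079623 = +0.00000007°.
North–south shift: 0.00000033 × 110570 = 0.0364881 m.
East–west at this latitude: 0.00000007° × 110570 × cos 55.0928° ≈ 0.00000007 × 63273.6 = 0.00442915 m.
Distance: √(0.0364881² + 0.00442915²) ≈ 0.0367559 m.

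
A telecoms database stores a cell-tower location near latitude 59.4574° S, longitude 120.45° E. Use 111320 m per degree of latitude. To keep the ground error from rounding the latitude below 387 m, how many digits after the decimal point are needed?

3

One degree of latitude covers 111320 m.
N decimal places → at most half a unit in the last place, 0.5 × 10⁻ᴺ° = 111320/2 × 10⁻ᴺ m.
Need 0.5 × 111320 × 10⁻ᴺ ≤ 387 → 10⁻ᴺ ≤ 6.953e-03, so N ≥ 2.16.
So 3 decimal places suffice (55.7 m); 2 would allow up to 557 m.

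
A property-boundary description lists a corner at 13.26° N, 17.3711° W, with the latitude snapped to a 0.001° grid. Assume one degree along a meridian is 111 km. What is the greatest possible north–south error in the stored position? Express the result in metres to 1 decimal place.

55.5 metres

With a 0.001° grid the true value lies within half a step, ±0.001°/2 = ±0.0005°, of the stored one.
North–south distance: 0.0005° × 111000 m/° = 55.5 m.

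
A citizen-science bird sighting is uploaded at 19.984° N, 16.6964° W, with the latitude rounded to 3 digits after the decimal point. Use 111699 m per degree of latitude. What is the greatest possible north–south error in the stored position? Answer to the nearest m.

56 m

Rounding to 3 decimal places leaves the latitude within ±0.0005° of the true value.
Along the meridian that is 0.0005° × 111699 m/° = 55.8495 m.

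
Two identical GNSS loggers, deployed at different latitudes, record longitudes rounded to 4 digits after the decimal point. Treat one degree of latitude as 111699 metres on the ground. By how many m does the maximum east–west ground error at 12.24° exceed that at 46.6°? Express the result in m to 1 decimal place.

1.6 m

Rounding to 4 decimal places leaves the longitude within ±5e-05° of the true value.
At 12.24°: 5e-05° × 111699 × cos 12.24° = 5e-05 × 111699 × 0.9773 ≈ 5.458 m.
At 46.6°: 5e-05° × 111699 × cos 46.6° = 5e-05 × 111699 × 0.6871 ≈ 3.8373 m.
So the lower-latitude error exceeds the higher by 5.458 − 3.8373 = 1.6206 m.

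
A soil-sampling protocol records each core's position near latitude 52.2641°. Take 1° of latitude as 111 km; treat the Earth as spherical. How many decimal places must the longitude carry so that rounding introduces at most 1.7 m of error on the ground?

At 52.2641° one degree of longitude covers 111000 × cos 52.2641° ≈ 111000 × 0.6120 ≈ 67934.5 m.
N decimal places → at most half a unit in the last place, 0.5 × 10⁻ᴺ° = 67934.5/2 × 10⁻ᴺ m.
Setting 33967.3 × 10⁻ᴺ ≤ 1.7 gives 10ᴺ ≥ 1.998e+04, i.e. N ≥ 4.30.
So 5 decimal places suffice (0.34 m); 4 would allow up to 3.4 m.

5 decimal places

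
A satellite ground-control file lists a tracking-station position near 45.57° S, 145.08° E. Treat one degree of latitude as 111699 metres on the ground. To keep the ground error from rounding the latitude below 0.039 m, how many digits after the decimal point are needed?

One degree of latitude covers 111699 m.
Rounding to N decimal places gives at most 0.5 × 10⁻ᴺ degrees of error, i.e. 0.5 × 10⁻ᴺ × 111699 m.
Need 0.5 × 111699 × 10⁻ᴺ ≤ 0.039 → 10⁻ᴺ ≤ 6.983e-07, so N ≥ 6.16.
At 6 places the error can reach 0.0558 m, but 7 places keeps it to 0.00558 m.

7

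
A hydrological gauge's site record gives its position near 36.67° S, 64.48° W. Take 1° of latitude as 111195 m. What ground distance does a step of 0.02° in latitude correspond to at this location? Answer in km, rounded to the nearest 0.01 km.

2.22 km

Along a meridian 0.02° is 0.02 × 111195 = 2223.9 m.
That is 2223.9 m = 2.2239 km.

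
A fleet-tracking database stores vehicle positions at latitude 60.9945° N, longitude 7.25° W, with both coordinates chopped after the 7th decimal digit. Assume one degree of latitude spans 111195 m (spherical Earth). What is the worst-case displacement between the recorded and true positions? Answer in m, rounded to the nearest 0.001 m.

Truncating at 7 decimal places can drop up to a full unit in the last place, so each coordinate may be off by as much as 1e-07°.
Latitude error → 1e-07 × 111195 = 0.0111195 m along the meridian.
E–W at 60.9945°: 1e-07° × 111195 × cos 60.9945° = 1e-07 × 111195 × 0.4849 ≈ 0.00539177 m.
Worst case both components are at the extreme and orthogonal: √(0.0111195² + 0.00539177²) ≈ 0.0123578 m.

0.012 m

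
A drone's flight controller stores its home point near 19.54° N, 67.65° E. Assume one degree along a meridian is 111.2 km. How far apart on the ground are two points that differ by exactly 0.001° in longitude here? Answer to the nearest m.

105 m

0.001° of longitude at 19.54° is 0.001 × 111200 × cos 19.54° ≈ 0.001 × 104796 = 104.796 m.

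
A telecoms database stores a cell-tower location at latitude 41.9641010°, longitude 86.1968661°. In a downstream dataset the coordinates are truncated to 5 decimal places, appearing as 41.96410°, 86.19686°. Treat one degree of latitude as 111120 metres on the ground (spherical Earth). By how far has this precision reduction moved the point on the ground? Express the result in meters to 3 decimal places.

0.516 meters

Δlat = 41.9641010 − 41.96410 = +0.0000010°; Δlon = 86.1968661 − 86.19686 = +0.0000061°.
North–south shift: 0.0000010 × 111120 = 0.11112 m.
E–W at 41.9641°: 0.0000061° × 111120 × cos 41.9641° = 0.0000061 × 111120 × 0.7436 ≈ 0.504011 m.
Combined displacement = (0.11112² + 0.504011²)^½ ≈ 0.516115 m.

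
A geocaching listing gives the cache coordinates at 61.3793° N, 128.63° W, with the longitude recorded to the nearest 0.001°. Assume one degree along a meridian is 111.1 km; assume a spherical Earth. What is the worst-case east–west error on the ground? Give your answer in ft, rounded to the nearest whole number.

87 ft

Rounding to 3 decimal places leaves the longitude within ±0.0005° of the true value.
One degree of longitude at 61.3793° is 111100 × cos 61.3793° ≈ 111100 × 0.4790 = 53217.9 m.
Maximum E–W displacement: 0.0005 × 53217.9 = 26.609 m.
In feet: 26.609 m ÷ 0.3048 ≈ 87.3 ft.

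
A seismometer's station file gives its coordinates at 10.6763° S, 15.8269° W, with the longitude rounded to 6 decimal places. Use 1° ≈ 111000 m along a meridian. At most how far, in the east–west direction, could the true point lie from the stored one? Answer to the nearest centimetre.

Rounding to 6 decimal places leaves the longitude within ±5e-07° of the true value.
Parallels shrink by cos φ, so at 10.6763° a degree of longitude is 111000 × 0.9827 ≈ 109079 m.
East–west error: 5e-07° × 109079 m/° ≈ 0.0545393 m.
That is 0.0545393 m = 5.4539 cm.

5 centimetres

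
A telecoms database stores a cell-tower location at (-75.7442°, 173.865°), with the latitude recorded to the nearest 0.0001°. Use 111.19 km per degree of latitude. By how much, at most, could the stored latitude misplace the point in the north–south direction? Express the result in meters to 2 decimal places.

5.56 meters

Rounding to 4 decimal places leaves the latitude within ±5e-05° of the true value.
North–south distance: 5e-05° × 111190 m/° = 5.5595 m.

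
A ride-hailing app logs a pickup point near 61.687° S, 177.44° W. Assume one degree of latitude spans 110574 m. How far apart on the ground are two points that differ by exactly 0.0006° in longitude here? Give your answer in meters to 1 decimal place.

0.0006° of longitude at 61.687° is 0.0006 × 110574 × cos 61.687° ≈ 0.0006 × 52443.9 = 31.4664 m.

31.5 meters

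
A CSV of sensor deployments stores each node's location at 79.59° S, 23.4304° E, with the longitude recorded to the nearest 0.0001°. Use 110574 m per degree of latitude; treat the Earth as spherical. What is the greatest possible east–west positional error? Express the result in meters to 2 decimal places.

1.00 meters

Rounding to 4 decimal places leaves the longitude within ±5e-05° of the true value.
One degree of longitude at 79.59° is 110574 × cos 79.59° ≈ 110574 × 0.1807 = 19979.7 m.
Maximum E–W displacement: 5e-05 × 19979.7 = 0.998985 m.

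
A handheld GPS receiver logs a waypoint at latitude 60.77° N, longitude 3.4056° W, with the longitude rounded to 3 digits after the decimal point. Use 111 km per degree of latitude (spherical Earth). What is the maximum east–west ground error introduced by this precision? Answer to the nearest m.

Rounding to 3 decimal places leaves the longitude within ±0.0005° of the true value.
At latitude 60.77° a degree of longitude spans 111000 m × cos 60.77° = 111000 × 0.4883 ≈ 54203.1 m.
East–west error: 0.0005° × 54203.1 m/° ≈ 27.1016 m.

27 m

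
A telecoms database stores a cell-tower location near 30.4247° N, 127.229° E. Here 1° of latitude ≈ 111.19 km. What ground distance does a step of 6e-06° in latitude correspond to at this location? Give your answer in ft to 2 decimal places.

2.19 ft

6e-06° × 111190 m/° = 0.66714 m.
Converting: 0.66714 m × 3.2808 ft/m ≈ 2.1888 ft.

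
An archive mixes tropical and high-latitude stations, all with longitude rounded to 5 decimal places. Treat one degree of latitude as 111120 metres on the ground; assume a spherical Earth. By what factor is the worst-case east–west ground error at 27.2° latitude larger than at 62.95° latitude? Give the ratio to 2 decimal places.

1.96

Rounding to 5 decimal places leaves the longitude within ±5e-06° of the true value.
At 27.2°: 5e-06° × 111120 × cos 27.2° = 5e-06 × 111120 × 0.8894 ≈ 0.49416 m.
At 62.95°: 5e-06° × 111120 × cos 62.95° = 5e-06 × 111120 × 0.4548 ≈ 0.25267 m.
The ratio reduces to cos 27.2° / cos 62.95° = 0.8894/0.4548 ≈ 1.9558.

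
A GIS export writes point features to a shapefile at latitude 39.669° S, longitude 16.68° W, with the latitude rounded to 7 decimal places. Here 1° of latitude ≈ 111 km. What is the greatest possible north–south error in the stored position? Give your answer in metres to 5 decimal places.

Rounding to 7 decimal places leaves the latitude within ±5e-08° of the true value.
So the N–S error is at most 5e-08 × 111000 = 0.00555 m.

0.00555 metres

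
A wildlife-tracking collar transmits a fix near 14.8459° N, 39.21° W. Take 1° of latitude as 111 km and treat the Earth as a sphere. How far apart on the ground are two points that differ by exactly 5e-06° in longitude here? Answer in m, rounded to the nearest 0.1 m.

At 14.8459° a degree of longitude is 111000 × cos 14.8459° ≈ 107295 m, so 5e-06° corresponds to 0.536473 m.

0.5 m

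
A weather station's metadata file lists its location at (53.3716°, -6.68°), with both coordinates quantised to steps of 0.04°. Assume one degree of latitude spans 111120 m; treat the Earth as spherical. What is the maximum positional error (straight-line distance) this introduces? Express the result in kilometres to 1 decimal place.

2.6 kilometres

With a 0.04° grid the true value lies within half a step, ±0.04°/2 = ±0.02°, of the stored one.
Latitude error → 0.02 × 111120 = 2222.4 m along the meridian.
E–W at 53.3716°: 0.02° × 111120 × cos 53.3716° = 0.02 × 111120 × 0.5966 ≈ 1325.93 m.
Combining orthogonally: (2222.4² + 1325.93²)^½ ≈ 2587.89 m.
That is 2587.89 m = 2.5879 km.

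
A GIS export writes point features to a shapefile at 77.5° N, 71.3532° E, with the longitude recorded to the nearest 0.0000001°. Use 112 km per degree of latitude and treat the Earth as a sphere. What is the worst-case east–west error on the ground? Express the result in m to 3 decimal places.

0.001 m

Rounding to 7 decimal places leaves the longitude within ±5e-08° of the true value.
Parallels shrink by cos φ, so at 77.5° a degree of longitude is 112000 × 0.2164 ≈ 24241.2 m.
Maximum E–W displacement: 5e-08 × 24241.2 = 0.00121206 m.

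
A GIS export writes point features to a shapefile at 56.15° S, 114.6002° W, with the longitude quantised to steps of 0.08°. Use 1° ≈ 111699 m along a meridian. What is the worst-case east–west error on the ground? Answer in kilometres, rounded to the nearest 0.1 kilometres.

With a 0.08° grid the true value lies within half a step, ±0.08°/2 = ±0.04°, of the stored one.
Parallels shrink by cos φ, so at 56.15° a degree of longitude is 111699 × 0.5570 ≈ 62218.6 m.
Maximum E–W displacement: 0.04 × 62218.6 = 2488.75 m.
That is 2488.75 m = 2.4887 km.

2.5 kilometres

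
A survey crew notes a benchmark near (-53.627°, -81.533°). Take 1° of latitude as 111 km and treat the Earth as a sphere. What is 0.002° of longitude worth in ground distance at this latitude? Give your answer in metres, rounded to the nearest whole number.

132 metres

At 53.627° a degree of longitude is 111000 × cos 53.627° ≈ 65827.4 m, so 0.002° corresponds to 131.655 m.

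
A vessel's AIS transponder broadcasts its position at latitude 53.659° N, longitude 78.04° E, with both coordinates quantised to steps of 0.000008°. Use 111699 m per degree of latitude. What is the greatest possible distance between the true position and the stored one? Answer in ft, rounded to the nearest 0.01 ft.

1.70 ft

With a 0.000008° grid the true value lies within half a step, ±0.000008°/2 = ±4e-06°, of the stored one.
Latitude error → 4e-06 × 111699 = 0.446796 m along the meridian.
East–west component at 53.659°: 4e-06° × 111699 × cos 53.659° ≈ 4e-06 × 66191.7 ≈ 0.264767 m.
Worst case both components are at the extreme and orthogonal: √(0.446796² + 0.264767²) ≈ 0.519354 m.
In feet: 0.519354 m ÷ 0.3048 ≈ 1.7039 ft.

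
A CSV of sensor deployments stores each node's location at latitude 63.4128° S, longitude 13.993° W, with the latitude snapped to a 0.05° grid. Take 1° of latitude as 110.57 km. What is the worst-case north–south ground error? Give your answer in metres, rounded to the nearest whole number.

With a 0.05° grid the true value lies within half a step, ±0.05°/2 = ±0.025°, of the stored one.
Along the meridian that is 0.025° × 110570 m/° = 2764.25 m.

2764 metres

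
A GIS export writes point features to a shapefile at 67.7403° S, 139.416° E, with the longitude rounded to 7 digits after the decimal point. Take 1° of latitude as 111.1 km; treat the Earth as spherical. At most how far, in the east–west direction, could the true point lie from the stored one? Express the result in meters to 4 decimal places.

Rounding to 7 decimal places leaves the longitude within ±5e-08° of the true value.
One degree of longitude at 67.7403° is 111100 × cos 67.7403° ≈ 111100 × 0.3788 = 42085.3 m.
So at most 5e-08° × 42085.3 ≈ 0.00210426 m east–west.

0.0021 meters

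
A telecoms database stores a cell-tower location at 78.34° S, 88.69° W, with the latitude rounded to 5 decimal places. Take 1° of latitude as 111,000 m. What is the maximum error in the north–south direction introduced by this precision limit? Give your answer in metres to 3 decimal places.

Rounding to 5 decimal places leaves the latitude within ±5e-06° of the true value.
Along the meridian that is 5e-06° × 111000 m/° = 0.555 m.

0.555 metres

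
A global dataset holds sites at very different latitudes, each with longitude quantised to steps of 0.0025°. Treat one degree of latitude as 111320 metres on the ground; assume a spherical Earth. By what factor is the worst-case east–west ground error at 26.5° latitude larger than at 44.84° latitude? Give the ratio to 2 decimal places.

1.26

With a 0.0025° grid the true value lies within half a step, ±0.0025°/2 = ±0.00125°, of the stored one.
At 26.5°: 0.00125° × 111320 × cos 26.5° = 0.00125 × 111320 × 0.8949 ≈ 124.53 m.
At 44.84°: 0.00125° × 111320 × cos 44.84° = 0.00125 × 111320 × 0.7091 ≈ 98.668 m.
Ratio: 124.53 / 98.668 = cos 26.5° / cos 44.84° ≈ 1.2621.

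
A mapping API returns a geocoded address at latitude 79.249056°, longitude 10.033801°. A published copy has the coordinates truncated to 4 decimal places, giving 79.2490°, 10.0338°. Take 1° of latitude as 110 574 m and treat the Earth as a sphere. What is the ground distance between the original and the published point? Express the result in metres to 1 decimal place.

Δlat = 79.249056 − 79.2490 = +0.000056°; Δlon = 10.033801 − 10.0338 = +0.000001°.
North–south shift: 0.000056 × 110574 = 6.19214 m.
East–west at this latitude: 0.000001° × 110574 × cos 79.249° ≈ 0.000001 × 20626.6 = 0.0206266 m.
Hypotenuse of the two orthogonal shifts: √(6.19214² + 0.0206266²) = 6.19218 m.

6.2 metres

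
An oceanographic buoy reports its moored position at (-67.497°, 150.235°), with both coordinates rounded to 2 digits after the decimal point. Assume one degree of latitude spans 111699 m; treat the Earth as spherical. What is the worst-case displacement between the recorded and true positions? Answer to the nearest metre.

Rounding to 2 decimal places leaves each coordinate within ±0.005° of the true value.
N–S: 0.005° × 111699 m/° = 558.495 m.
Longitude error → 0.005 × 111699 × cos 67.497° = 0.005 × 111699 × 0.3827 ≈ 213.754 m.
Combining orthogonally: (558.495² + 213.754²)^½ ≈ 598.003 m.

598 metres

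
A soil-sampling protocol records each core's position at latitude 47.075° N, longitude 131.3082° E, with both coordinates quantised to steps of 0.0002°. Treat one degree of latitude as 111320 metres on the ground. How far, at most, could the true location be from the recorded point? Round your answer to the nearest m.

13 m

With a 0.0002° grid the true value lies within half a step, ±0.0002°/2 = ±0.0001°, of the stored one.
North–south component: 0.0001° × 111320 = 11.132 m.
E–W at 47.075°: 0.0001° × 111320 × cos 47.075° = 0.0001 × 111320 × 0.6810 ≈ 7.58134 m.
Combining orthogonally: (11.132² + 7.58134²)^½ ≈ 13.4684 m.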